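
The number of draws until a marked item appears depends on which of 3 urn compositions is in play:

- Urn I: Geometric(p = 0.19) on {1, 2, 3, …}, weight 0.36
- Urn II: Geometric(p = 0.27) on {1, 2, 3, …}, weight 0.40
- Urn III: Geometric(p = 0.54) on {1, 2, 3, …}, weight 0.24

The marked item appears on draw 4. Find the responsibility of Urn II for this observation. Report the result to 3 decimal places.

0.462

By Bayes' theorem, P(k | x) = w_k f_k(x) / Σ_j w_j f_j(x).
Geometric probabilities:
  L_I = 0.19·(1−0.19)^3 = 0.19·0.531441 = 0.100974
  L_II = 0.27·(1−0.27)^3 = 0.27·0.389017 = 0.105035
  L_III = 0.54·(1−0.54)^3 = 0.54·0.097336 = 0.0525614
Multiply by the mixture weights:
  w_I·L_I = 0.36 × 0.100974 = 0.0363506
  w_II·L_II = 0.40 × 0.105035 = 0.0420138
  w_III·L_III = 0.24 × 0.0525614 = 0.0126147
Sum: 0.0363506 + 0.0420138 + 0.0126147 = 0.0909791
Responsibility of Urn II: 0.0420138 / 0.0909791 ≈ 0.462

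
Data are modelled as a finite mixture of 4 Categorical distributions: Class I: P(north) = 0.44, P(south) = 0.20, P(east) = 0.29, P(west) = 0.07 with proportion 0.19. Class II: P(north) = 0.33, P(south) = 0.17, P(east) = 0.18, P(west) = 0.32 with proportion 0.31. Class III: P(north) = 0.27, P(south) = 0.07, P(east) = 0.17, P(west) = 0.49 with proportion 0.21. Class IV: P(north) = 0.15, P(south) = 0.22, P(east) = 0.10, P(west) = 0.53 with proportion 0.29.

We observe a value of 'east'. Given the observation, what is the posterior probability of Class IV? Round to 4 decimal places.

0.1651

By Bayes' theorem, P(k | x) = π_k f_k(x) / Σ_j π_j f_j(x).
Evaluate each component's likelihood at the observed value:
  f_I = P(east | comp) = 0.29
  f_II = P(east | comp) = 0.18
  f_III = P(east | comp) = 0.17
  f_IV = P(east | comp) = 0.10
Prior × likelihood for each component:
  π_I·f_I = 0.19 × 0.29 = 0.0551
  π_II·f_II = 0.31 × 0.18 = 0.0558
  π_III·f_III = 0.21 × 0.17 = 0.0357
  π_IV·f_IV = 0.29 × 0.1 = 0.029
Denominator: 0.0551 + 0.0558 + 0.0357 + 0.029 = 0.1756
Responsibility of Class IV: 0.029 / 0.1756 ≈ 0.1651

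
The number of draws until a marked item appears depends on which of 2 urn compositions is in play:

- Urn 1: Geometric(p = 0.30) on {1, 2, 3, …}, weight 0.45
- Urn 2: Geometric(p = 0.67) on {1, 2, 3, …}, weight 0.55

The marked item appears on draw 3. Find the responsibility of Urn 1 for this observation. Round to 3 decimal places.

Apply Bayes' rule: the posterior for each component is proportional to its prior times its likelihood at x.
Component likelihoods at x = 3:
  f_1 = 0.30·(1−0.30)^2 = 0.30·0.49 = 0.147
  f_2 = 0.67·(1−0.67)^2 = 0.67·0.1089 = 0.072963
Unnormalised posteriors:
  w_1·f_1 = 0.45 × 0.147 = 0.06615
  w_2·f_2 = 0.55 × 0.072963 = 0.0401296
Normaliser: 0.06615 + 0.0401296 = 0.10628
Responsibility of Urn 1: 0.06615 / 0.10628 ≈ 0.622

0.622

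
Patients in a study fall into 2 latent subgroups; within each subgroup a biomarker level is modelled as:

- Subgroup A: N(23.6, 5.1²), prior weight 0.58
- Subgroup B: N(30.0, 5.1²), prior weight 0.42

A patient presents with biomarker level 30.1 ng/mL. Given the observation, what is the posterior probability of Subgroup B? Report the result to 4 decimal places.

0.6199

The responsibility of component k is π_k f_k(x) divided by Σ_j π_j f_j(x).
Evaluate each component's likelihood at the observed value:
  L_A = 0.0347225
  L_B = 0.0782089
Prior × likelihood for each component:
  π_A·L_A = 0.58 × 0.0347225 = 0.0201391
  π_B·L_B = 0.42 × 0.0782089 = 0.0328478
Sum: 0.0201391 + 0.0328478 = 0.0529868
P(Subgroup B | the observation) ≈ 0.6199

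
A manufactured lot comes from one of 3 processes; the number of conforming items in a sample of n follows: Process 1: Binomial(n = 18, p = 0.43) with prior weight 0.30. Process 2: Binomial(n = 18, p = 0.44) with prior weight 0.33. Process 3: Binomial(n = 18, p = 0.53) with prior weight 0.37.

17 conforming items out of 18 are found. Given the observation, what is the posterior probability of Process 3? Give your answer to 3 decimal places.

0.932

Posterior ∝ prior × likelihood, so P(k | x) ∝ π_k f_k(x); normalise over all components.
Binomial probabilities:
  p_1 = 6.02714e-06
  p_2 = 8.75298e-06
  p_3 = 0.000173804
Unnormalised posteriors:
  π_1·p_1 = 0.30 × 6.02714e-06 = 1.80814e-06
  π_2·p_2 = 0.33 × 8.75298e-06 = 2.88848e-06
  π_3·p_3 = 0.37 × 0.000173804 = 6.43075e-05
Marginal: 1.80814e-06 + 2.88848e-06 + 6.43075e-05 = 6.90042e-05
P(Process 3 | the observation) ≈ 0.932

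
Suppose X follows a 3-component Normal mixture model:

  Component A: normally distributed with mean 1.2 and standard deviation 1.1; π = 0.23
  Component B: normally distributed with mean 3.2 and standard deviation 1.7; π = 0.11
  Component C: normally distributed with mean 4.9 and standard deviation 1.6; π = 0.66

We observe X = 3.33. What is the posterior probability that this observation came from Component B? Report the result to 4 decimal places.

P(component k | x) = w_k·f_k(x) / marginal(x), where marginal(x) = Σ_j w_j·f_j(x).
Evaluate each component's likelihood at the observed value:
  f_A = (1/(1.1·√(2π)))·exp(−(3.33−1.2)²/(2·1.1²)) = 0.362675·exp(-1.87475) = 0.0556318
  f_B = (1/(1.7·√(2π)))·exp(−(3.33−3.2)²/(2·1.7²)) = 0.234672·exp(-0.00292) = 0.233987
  f_C = (1/(1.6·√(2π)))·exp(−(3.33−4.9)²/(2·1.6²)) = 0.249339·exp(-0.48143) = 0.154067
Weight by the priors:
  w_A·f_A = 0.23 × 0.0556318 = 0.0127953
  w_B·f_B = 0.11 × 0.233987 = 0.0257385
  w_C·f_C = 0.66 × 0.154067 = 0.101684
Normaliser: 0.0127953 + 0.0257385 + 0.101684 = 0.140218
So the posterior for Component B is 0.0257385 / 0.140218 ≈ 0.1836.

0.1836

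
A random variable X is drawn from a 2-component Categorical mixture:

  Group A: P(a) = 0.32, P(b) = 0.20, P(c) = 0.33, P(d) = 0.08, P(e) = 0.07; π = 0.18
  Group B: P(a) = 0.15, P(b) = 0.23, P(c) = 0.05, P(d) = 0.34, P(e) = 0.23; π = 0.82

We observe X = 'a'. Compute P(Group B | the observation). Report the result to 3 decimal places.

0.681

The responsibility of component k is P(Z=k) f_k(x) divided by Σ_j P(Z=j) f_j(x).
Categorical probabilities:
  p_A = P(a | comp) = 0.32
  p_B = P(a | comp) = 0.15
Weight by the priors:
  P(Z=A)·p_A = 0.18 × 0.32 = 0.0576
  P(Z=B)·p_B = 0.82 × 0.15 = 0.123
Marginal: 0.0576 + 0.123 = 0.1806
P(Group B | x) = 0.123 / 0.1806 ≈ 0.681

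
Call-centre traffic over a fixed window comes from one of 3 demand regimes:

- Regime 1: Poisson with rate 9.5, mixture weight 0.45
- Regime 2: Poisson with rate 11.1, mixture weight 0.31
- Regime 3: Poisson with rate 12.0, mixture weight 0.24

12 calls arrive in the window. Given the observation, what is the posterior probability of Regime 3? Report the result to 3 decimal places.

Apply Bayes' rule: the posterior for each component is proportional to its prior times its likelihood at x.
Component likelihoods at x = 12 calls:
  L_1 = e^(−9.5)·9.5^12/12! = 0.0844401
  L_2 = e^(−11.1)·11.1^12/12! = 0.110375
  L_3 = e^(−12.0)·12.0^12/12! = 0.114368
Multiply by the mixture weights:
  π_1·L_1 = 0.45 × 0.0844401 = 0.037998
  π_2·L_2 = 0.31 × 0.110375 = 0.0342162
  π_3·L_3 = 0.24 × 0.114368 = 0.0274483
Marginal: 0.037998 + 0.0342162 + 0.0274483 = 0.0996625
Responsibility of Regime 3: 0.0274483 / 0.0996625 ≈ 0.275

0.275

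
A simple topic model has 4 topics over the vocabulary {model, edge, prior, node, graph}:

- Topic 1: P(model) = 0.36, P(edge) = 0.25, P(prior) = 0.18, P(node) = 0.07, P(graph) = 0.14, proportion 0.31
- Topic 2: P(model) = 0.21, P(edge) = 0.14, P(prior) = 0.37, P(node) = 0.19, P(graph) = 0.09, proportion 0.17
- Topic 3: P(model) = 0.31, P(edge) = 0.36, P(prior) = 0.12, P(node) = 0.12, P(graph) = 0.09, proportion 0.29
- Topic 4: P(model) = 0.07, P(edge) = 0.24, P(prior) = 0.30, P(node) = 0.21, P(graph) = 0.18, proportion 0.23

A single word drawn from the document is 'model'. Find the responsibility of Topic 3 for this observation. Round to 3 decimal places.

0.355

P(component k | x) = π_k·f_k(x) / marginal(x), where marginal(x) = Σ_j π_j·f_j(x).
Component likelihoods at x = 'model':
  p_1 = P(model | comp) = 0.36
  p_2 = P(model | comp) = 0.21
  p_3 = P(model | comp) = 0.31
  p_4 = P(model | comp) = 0.07
Multiply by the mixture weights:
  π_1·p_1 = 0.31 × 0.36 = 0.1116
  π_2·p_2 = 0.17 × 0.21 = 0.0357
  π_3·p_3 = 0.29 × 0.31 = 0.0899
  π_4·p_4 = 0.23 × 0.07 = 0.0161
Normaliser: 0.1116 + 0.0357 + 0.0899 + 0.0161 = 0.2533
Responsibility of Topic 3: 0.0899 / 0.2533 ≈ 0.355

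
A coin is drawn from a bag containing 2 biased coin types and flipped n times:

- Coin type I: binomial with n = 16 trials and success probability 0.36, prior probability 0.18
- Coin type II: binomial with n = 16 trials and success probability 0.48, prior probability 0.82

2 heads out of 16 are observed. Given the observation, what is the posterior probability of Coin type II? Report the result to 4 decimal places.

P(component k | x) = π_k·f_k(x) / marginal(x), where marginal(x) = Σ_j π_j·f_j(x).
Binomial probabilities:
  L_I = 0.0300819
  L_II = 0.0029222
Prior × likelihood for each component:
  π_I·L_I = 0.18 × 0.0300819 = 0.00541475
  π_II·L_II = 0.82 × 0.0029222 = 0.00239621
Marginal: 0.00541475 + 0.00239621 = 0.00781096
So the posterior for Coin type II is 0.00239621 / 0.00781096 ≈ 0.3068.

0.3068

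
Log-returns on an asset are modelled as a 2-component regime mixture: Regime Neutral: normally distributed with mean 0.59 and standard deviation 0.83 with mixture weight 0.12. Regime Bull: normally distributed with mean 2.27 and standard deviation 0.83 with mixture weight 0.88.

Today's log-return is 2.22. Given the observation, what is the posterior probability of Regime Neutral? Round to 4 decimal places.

Posterior ∝ prior × likelihood, so P(k | x) ∝ w_k f_k(x); normalise over all components.
Normal densities:
  p_Neutral = (1/(0.83·√(2π)))·exp(−(2.22−0.59)²/(2·0.83²)) = 0.480653·exp(-1.92836) = 0.0698802
  p_Bull = (1/(0.83·√(2π)))·exp(−(2.22−2.27)²/(2·0.83²)) = 0.480653·exp(-0.00181) = 0.479782
Prior × likelihood for each component:
  w_Neutral·p_Neutral = 0.12 × 0.0698802 = 0.00838562
  w_Bull·p_Bull = 0.88 × 0.479782 = 0.422208
Evidence: 0.00838562 + 0.422208 = 0.430594
P(Regime Neutral | data) = 0.00838562 / 0.430594 ≈ 0.0195

0.0195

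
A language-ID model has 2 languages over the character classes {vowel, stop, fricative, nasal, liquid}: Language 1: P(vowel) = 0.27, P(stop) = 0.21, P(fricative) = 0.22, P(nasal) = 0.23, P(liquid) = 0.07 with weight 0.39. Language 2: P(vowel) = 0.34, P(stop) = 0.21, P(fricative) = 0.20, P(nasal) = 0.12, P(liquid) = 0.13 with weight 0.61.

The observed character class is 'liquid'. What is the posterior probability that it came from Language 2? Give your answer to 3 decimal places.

By Bayes' theorem, P(k | x) = P(Z=k) f_k(x) / Σ_j P(Z=j) f_j(x).
Evaluate each component's likelihood at the observed value:
  L_1 = P(liquid | comp) = 0.07
  L_2 = P(liquid | comp) = 0.13
Multiply by the mixture weights:
  P(Z=1)·L_1 = 0.39 × 0.07 = 0.0273
  P(Z=2)·L_2 = 0.61 × 0.13 = 0.0793
Sum: 0.0273 + 0.0793 = 0.1066
So the posterior for Language 2 is 0.0793 / 0.1066 ≈ 0.744.

0.744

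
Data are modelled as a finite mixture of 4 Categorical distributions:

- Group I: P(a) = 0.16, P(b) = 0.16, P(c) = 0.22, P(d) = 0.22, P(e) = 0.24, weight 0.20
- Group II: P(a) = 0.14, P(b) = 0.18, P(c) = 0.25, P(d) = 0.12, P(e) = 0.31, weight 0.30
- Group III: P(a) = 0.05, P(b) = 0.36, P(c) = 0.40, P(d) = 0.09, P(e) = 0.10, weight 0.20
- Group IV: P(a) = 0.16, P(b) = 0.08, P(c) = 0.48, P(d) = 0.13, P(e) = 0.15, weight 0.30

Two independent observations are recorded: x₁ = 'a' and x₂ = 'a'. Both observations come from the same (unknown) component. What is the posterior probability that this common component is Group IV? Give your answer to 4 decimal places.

0.4004

Apply Bayes' rule: the posterior for each component is proportional to its prior times its likelihood at x.
Since both observations come from the same component, the likelihood for component k is f_k(x₁)·f_k(x₂).
  f_I = [P(a | comp) = 0.16] × [0.16] = 0.0256
  f_II = [P(a | comp) = 0.14] × [0.14] = 0.0196
  f_III = [P(a | comp) = 0.05] × [0.05] = 0.0025
  f_IV = [P(a | comp) = 0.16] × [0.16] = 0.0256
Weight by the priors:
  P(Z=I)·f_I = 0.20 × 0.0256 = 0.00512
  P(Z=II)·f_II = 0.30 × 0.0196 = 0.00588
  P(Z=III)·f_III = 0.20 × 0.0025 = 0.0005
  P(Z=IV)·f_IV = 0.30 × 0.0256 = 0.00768
Sum: 0.00512 + 0.00588 + 0.0005 + 0.00768 = 0.01918
So the posterior for Group IV is 0.00768 / 0.01918 ≈ 0.4004.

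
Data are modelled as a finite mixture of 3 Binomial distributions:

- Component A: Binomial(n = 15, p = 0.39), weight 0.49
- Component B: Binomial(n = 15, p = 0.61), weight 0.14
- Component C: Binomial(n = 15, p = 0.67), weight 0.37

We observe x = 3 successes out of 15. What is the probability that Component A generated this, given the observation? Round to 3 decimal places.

0.993

By Bayes' theorem, P(k | x) = P(Z=k) f_k(x) / Σ_j P(Z=j) f_j(x).
Binomial probabilities:
  f_A = 0.0716413
  f_B = 0.00127872
  f_C = 0.000228246
Unnormalised posteriors:
  P(Z=A)·f_A = 0.49 × 0.0716413 = 0.0351042
  P(Z=B)·f_B = 0.14 × 0.00127872 = 0.000179021
  P(Z=C)·f_C = 0.37 × 0.000228246 = 8.4451e-05
Normaliser: 0.0351042 + 0.000179021 + 8.4451e-05 = 0.0353677
Responsibility of Component A: 0.0351042 / 0.0353677 ≈ 0.993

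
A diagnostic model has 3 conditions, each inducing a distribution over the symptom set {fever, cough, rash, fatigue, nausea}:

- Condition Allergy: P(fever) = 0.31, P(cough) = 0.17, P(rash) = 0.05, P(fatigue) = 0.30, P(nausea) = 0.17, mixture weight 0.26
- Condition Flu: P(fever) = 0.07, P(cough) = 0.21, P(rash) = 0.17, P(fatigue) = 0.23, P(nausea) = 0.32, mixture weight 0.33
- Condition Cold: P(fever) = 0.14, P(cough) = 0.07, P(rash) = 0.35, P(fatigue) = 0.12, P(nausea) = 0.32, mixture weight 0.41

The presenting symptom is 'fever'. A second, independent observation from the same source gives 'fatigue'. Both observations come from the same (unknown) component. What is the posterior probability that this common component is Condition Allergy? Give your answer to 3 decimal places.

0.665

P(component k | x) = P(Z=k)·f_k(x) / marginal(x), where marginal(x) = Σ_j P(Z=j)·f_j(x).
Since both observations come from the same component, the likelihood for component k is f_k(x₁)·f_k(x₂).
  p_Allergy = [0.31] × [0.3] = 0.093
  p_Flu = [0.07] × [0.23] = 0.0161
  p_Cold = [0.14] × [0.12] = 0.0168
Multiply by the mixture weights:
  P(Z=Allergy)·p_Allergy = 0.26 × 0.093 = 0.02418
  P(Z=Flu)·p_Flu = 0.33 × 0.0161 = 0.005313
  P(Z=Cold)·p_Cold = 0.41 × 0.0168 = 0.006888
Sum: 0.02418 + 0.005313 + 0.006888 = 0.036381
P(Condition Allergy | x) = 0.02418 / 0.036381 ≈ 0.665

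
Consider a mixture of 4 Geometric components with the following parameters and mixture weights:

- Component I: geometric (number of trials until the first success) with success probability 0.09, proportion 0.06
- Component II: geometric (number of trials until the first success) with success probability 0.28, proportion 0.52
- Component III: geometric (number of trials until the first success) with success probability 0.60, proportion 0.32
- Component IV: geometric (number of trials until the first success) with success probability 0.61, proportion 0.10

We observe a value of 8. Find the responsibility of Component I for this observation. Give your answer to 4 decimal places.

By Bayes' theorem, P(k | x) = π_k f_k(x) / Σ_j π_j f_j(x).
Evaluate each component's likelihood at the observed value:
  L_I = 0.0465085
  L_II = 0.0280857
  L_III = 0.00098304
  L_IV = 0.000837109
Unnormalised posteriors:
  π_I·L_I = 0.06 × 0.0465085 = 0.00279051
  π_II·L_II = 0.52 × 0.0280857 = 0.0146046
  π_III·L_III = 0.32 × 0.00098304 = 0.000314573
  π_IV·L_IV = 0.10 × 0.000837109 = 8.37109e-05
Marginal: 0.00279051 + 0.0146046 + 0.000314573 + 8.37109e-05 = 0.0177934
P(Component I | 8) = 0.00279051 / 0.0177934 ≈ 0.1568

0.1568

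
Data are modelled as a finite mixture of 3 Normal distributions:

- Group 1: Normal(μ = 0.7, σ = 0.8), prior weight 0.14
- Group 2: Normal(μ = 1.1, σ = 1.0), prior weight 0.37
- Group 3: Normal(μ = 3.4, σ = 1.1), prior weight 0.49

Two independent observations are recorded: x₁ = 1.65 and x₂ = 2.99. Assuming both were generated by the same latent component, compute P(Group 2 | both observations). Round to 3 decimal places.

Posterior ∝ prior × likelihood, so P(k | x) ∝ w_k f_k(x); normalise over all components.
Since both observations come from the same component, the likelihood for component k is f_k(x₁)·f_k(x₂).
  p_1 = [(1/(0.8·√(2π)))·exp(−(1.65−0.7)²/(2·0.8²)) = 0.498678·exp(-0.70508) = 0.246382] × [0.00828965] = 0.00204242
  p_2 = [(1/(1.0·√(2π)))·exp(−(1.65−1.1)²/(2·1.0²)) = 0.398942·exp(-0.15125) = 0.342944] × [0.0668711] = 0.022933
  p_3 = [(1/(1.1·√(2π)))·exp(−(1.65−3.4)²/(2·1.1²)) = 0.362675·exp(-1.26550) = 0.10231] × [0.338337] = 0.0346154
Prior × likelihood for each component:
  w_1·p_1 = 0.14 × 0.00204242 = 0.000285938
  w_2·p_2 = 0.37 × 0.022933 = 0.00848522
  w_3·p_3 = 0.49 × 0.0346154 = 0.0169616
Normaliser: 0.000285938 + 0.00848522 + 0.0169616 = 0.0257327
P(Group 2 | x₁, x₂) ≈ 0.330

0.330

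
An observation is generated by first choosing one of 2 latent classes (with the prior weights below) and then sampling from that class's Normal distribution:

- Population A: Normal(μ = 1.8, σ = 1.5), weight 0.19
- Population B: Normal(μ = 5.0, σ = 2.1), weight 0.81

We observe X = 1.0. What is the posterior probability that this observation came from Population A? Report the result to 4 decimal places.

0.6361

By Bayes' theorem, P(k | x) = π_k f_k(x) / Σ_j π_j f_j(x).
Component likelihoods at x = 1.0:
  f_A = 0.230703
  f_B = 0.0309639
Weight by the priors:
  π_A·f_A = 0.19 × 0.230703 = 0.0438335
  π_B·f_B = 0.81 × 0.0309639 = 0.0250807
Sum: 0.0438335 + 0.0250807 = 0.0689142
Responsibility of Population A: 0.0438335 / 0.0689142 ≈ 0.6361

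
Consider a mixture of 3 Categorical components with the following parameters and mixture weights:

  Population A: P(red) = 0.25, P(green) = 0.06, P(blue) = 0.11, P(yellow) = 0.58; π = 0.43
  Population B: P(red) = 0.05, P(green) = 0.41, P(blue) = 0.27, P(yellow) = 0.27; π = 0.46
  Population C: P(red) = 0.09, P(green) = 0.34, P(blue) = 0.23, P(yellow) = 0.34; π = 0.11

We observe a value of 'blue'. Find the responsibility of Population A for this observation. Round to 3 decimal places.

0.240

By Bayes' theorem, P(k | x) = P(Z=k) f_k(x) / Σ_j P(Z=j) f_j(x).
Categorical probabilities:
  f_A = P(blue | comp) = 0.11
  f_B = P(blue | comp) = 0.27
  f_C = P(blue | comp) = 0.23
Weight by the priors:
  P(Z=A)·f_A = 0.43 × 0.11 = 0.0473
  P(Z=B)·f_B = 0.46 × 0.27 = 0.1242
  P(Z=C)·f_C = 0.11 × 0.23 = 0.0253
Sum: 0.0473 + 0.1242 + 0.0253 = 0.1968
Responsibility of Population A: 0.0473 / 0.1968 ≈ 0.240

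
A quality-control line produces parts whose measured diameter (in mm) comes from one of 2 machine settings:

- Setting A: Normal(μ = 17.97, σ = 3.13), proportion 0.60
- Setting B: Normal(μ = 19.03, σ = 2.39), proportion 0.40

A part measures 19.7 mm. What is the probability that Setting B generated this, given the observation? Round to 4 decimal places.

By Bayes' theorem, P(k | x) = π_k f_k(x) / Σ_j π_j f_j(x).
Component likelihoods at x = 19.7 mm:
  p_A = (1/(3.13·√(2π)))·exp(−(19.7−17.97)²/(2·3.13²)) = 0.127458·exp(-0.15275) = 0.109403
  p_B = (1/(2.39·√(2π)))·exp(−(19.7−19.03)²/(2·2.39²)) = 0.166921·exp(-0.03929) = 0.16049
Weight by the priors:
  π_A·p_A = 0.60 × 0.109403 = 0.0656417
  π_B·p_B = 0.40 × 0.16049 = 0.0641959
Evidence: 0.0656417 + 0.0641959 = 0.129838
So the posterior for Setting B is 0.0641959 / 0.129838 ≈ 0.4944.

0.4944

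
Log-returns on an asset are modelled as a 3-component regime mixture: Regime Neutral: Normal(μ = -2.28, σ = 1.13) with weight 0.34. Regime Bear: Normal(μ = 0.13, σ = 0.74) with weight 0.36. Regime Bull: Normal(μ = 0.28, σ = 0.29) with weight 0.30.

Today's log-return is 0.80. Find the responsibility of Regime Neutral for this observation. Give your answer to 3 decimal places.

Posterior ∝ prior × likelihood, so P(k | x) ∝ π_k f_k(x); normalise over all components.
Normal densities:
  f_Neutral = 0.00860185
  f_Bear = 0.357824
  f_Bull = 0.275636
Multiply by the mixture weights:
  π_Neutral·f_Neutral = 0.34 × 0.00860185 = 0.00292463
  π_Bear·f_Bear = 0.36 × 0.357824 = 0.128817
  π_Bull·f_Bull = 0.30 × 0.275636 = 0.0826908
Denominator: 0.00292463 + 0.128817 + 0.0826908 = 0.214432
Responsibility of Regime Neutral: 0.00292463 / 0.214432 ≈ 0.014

0.014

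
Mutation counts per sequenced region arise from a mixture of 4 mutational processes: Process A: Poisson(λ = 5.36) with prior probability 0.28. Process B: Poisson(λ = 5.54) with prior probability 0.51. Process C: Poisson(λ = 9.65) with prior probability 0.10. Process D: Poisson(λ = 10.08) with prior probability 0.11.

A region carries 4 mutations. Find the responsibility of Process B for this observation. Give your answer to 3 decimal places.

Apply Bayes' rule: the posterior for each component is proportional to its prior times its likelihood at x.
Poisson probabilities:
  f_A = 0.16167
  f_B = 0.154112
  f_C = 0.0232786
  f_D = 0.0180278
Prior × likelihood for each component:
  w_A·f_A = 0.28 × 0.16167 = 0.0452676
  w_B·f_B = 0.51 × 0.154112 = 0.0785971
  w_C·f_C = 0.10 × 0.0232786 = 0.00232786
  w_D·f_D = 0.11 × 0.0180278 = 0.00198306
Denominator: 0.0452676 + 0.0785971 + 0.00232786 + 0.00198306 = 0.128176
So the posterior for Process B is 0.0785971 / 0.128176 ≈ 0.613.

0.613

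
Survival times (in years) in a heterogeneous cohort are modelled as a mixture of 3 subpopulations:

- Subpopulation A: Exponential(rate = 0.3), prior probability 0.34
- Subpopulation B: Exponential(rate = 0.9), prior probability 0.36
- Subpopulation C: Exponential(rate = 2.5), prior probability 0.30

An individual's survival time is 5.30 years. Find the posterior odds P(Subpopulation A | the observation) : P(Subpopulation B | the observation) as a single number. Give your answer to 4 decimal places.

7.5703

The posterior odds equal the prior odds times the likelihood ratio: (P(Z=i)/P(Z=j))·(f_i(x)/f_j(x)).
Evaluate each component's likelihood at the observed value:
  p_A = 0.0611777
  p_B = 0.00763234
  p_C = 4.40087e-06
0.0208004 / 0.00274764 ≈ 7.5703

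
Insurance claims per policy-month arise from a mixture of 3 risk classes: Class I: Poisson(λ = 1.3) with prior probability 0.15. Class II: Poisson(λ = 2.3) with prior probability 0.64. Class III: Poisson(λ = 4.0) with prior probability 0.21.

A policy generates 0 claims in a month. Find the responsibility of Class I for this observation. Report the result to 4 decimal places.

0.3754

Posterior ∝ prior × likelihood, so P(k | x) ∝ w_k f_k(x); normalise over all components.
Poisson probabilities:
  L_I = e^(−1.3)·1.3^0/0! = 0.272532
  L_II = e^(−2.3)·2.3^0/0! = 0.100259
  L_III = e^(−4.0)·4.0^0/0! = 0.0183156
Prior × likelihood for each component:
  w_I·L_I = 0.15 × 0.272532 = 0.0408798
  w_II·L_II = 0.64 × 0.100259 = 0.0641657
  w_III·L_III = 0.21 × 0.0183156 = 0.00384628
Normaliser: 0.0408798 + 0.0641657 + 0.00384628 = 0.108892
Responsibility of Class I: 0.0408798 / 0.108892 ≈ 0.3754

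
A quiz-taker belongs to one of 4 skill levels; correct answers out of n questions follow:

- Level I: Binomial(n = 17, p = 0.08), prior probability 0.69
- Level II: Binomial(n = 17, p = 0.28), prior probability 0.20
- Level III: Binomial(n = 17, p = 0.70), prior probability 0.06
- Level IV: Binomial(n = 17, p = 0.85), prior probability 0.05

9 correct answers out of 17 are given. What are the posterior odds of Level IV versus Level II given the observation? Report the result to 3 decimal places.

0.019

The posterior odds equal the prior odds times the likelihood ratio: (π_i/π_j)·(f_i(x)/f_j(x)).
Evaluate each component's likelihood at the observed value:
  L_I = 1.67455e-06
  L_II = 0.0185724
  L_III = 0.0643632
  L_IV = 0.00144306
Posterior odds = (π_IV·L_IV) / (π_II·L_II) = (0.05·0.00144306) / (0.20·0.0185724) = 7.21532e-05 / 0.00371447 ≈ 0.019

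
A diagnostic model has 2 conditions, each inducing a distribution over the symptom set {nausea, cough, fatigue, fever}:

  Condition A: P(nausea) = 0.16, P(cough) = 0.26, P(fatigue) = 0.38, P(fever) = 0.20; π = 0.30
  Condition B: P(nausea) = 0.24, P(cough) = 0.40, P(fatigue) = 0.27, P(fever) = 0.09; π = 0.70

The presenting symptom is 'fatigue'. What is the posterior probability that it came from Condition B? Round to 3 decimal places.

0.624

Posterior ∝ prior × likelihood, so P(k | x) ∝ w_k f_k(x); normalise over all components.
Evaluate each component's likelihood at the observed value:
  f_A = P(fatigue | comp) = 0.38
  f_B = P(fatigue | comp) = 0.27
Multiply by the mixture weights:
  w_A·f_A = 0.30 × 0.38 = 0.114
  w_B·f_B = 0.70 × 0.27 = 0.189
Denominator: 0.114 + 0.189 = 0.303
P(Condition B | x) = 0.189 / 0.303 ≈ 0.624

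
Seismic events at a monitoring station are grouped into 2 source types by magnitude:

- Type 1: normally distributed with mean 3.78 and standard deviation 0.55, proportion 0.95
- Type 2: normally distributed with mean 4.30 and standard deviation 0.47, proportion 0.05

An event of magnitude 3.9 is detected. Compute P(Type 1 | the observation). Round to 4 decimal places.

Posterior ∝ prior × likelihood, so P(k | x) ∝ P(Z=k) f_k(x); normalise over all components.
Normal densities:
  L_1 = (1/(0.55·√(2π)))·exp(−(3.9−3.78)²/(2·0.55²)) = 0.725350·exp(-0.02380) = 0.708289
  L_2 = (1/(0.47·√(2π)))·exp(−(3.9−4.30)²/(2·0.47²)) = 0.848813·exp(-0.36215) = 0.590922
Weight by the priors:
  P(Z=1)·L_1 = 0.95 × 0.708289 = 0.672874
  P(Z=2)·L_2 = 0.05 × 0.590922 = 0.0295461
Sum: 0.672874 + 0.0295461 = 0.702421
So the posterior for Type 1 is 0.672874 / 0.702421 ≈ 0.9579.

0.9579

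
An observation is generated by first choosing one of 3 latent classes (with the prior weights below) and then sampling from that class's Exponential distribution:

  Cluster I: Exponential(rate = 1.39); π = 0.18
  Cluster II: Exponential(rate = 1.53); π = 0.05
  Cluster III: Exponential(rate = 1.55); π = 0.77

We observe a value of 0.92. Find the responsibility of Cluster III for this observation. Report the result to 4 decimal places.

0.7644

By Bayes' theorem, P(k | x) = π_k f_k(x) / Σ_j π_j f_j(x).
Evaluate each component's likelihood at the observed value:
  p_I = 1.39·e^(−1.39·0.92) = 1.39·e^(−1.2788) = 0.386936
  p_II = 1.53·e^(−1.53·0.92) = 1.53·e^(−1.4076) = 0.374437
  p_III = 1.55·e^(−1.55·0.92) = 1.55·e^(−1.4260) = 0.372416
Prior × likelihood for each component:
  π_I·p_I = 0.18 × 0.386936 = 0.0696485
  π_II·p_II = 0.05 × 0.374437 = 0.0187218
  π_III·p_III = 0.77 × 0.372416 = 0.28676
Denominator: 0.0696485 + 0.0187218 + 0.28676 = 0.37513
P(Cluster III | x) = 0.28676 / 0.37513 ≈ 0.7644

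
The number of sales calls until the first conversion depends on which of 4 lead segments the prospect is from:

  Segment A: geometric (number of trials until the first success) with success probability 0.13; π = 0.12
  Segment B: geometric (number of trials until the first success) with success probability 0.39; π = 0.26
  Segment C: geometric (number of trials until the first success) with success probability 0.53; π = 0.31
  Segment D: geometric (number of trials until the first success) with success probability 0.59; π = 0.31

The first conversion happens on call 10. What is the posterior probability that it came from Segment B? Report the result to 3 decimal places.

0.202

By Bayes' theorem, P(k | x) = P(Z=k) f_k(x) / Σ_j P(Z=j) f_j(x).
Component likelihoods at x = 10:
  L_A = 0.0371207
  L_B = 0.00456072
  L_C = 0.000593139
  L_D = 0.000193155
Weight by the priors:
  P(Z=A)·L_A = 0.12 × 0.0371207 = 0.00445449
  P(Z=B)·L_B = 0.26 × 0.00456072 = 0.00118579
  P(Z=C)·L_C = 0.31 × 0.000593139 = 0.000183873
  P(Z=D)·L_D = 0.31 × 0.000193155 = 5.98782e-05
Sum: 0.00445449 + 0.00118579 + 0.000183873 + 5.98782e-05 = 0.00588403
P(Segment B | data) = 0.00118579 / 0.00588403 ≈ 0.202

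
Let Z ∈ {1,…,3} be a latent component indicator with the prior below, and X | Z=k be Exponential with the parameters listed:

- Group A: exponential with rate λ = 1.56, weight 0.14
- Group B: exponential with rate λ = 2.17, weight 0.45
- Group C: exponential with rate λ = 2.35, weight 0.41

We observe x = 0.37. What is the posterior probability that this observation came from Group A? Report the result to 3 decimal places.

Apply Bayes' rule: the posterior for each component is proportional to its prior times its likelihood at x.
Component likelihoods at x = 0.37:
  p_A = 1.56·e^(−1.56·0.37) = 1.56·e^(−0.5772) = 0.875891
  p_B = 2.17·e^(−2.17·0.37) = 2.17·e^(−0.8029) = 0.97222
  p_C = 2.35·e^(−2.35·0.37) = 2.35·e^(−0.8695) = 0.985029
Weight by the priors:
  w_A·p_A = 0.14 × 0.875891 = 0.122625
  w_B·p_B = 0.45 × 0.97222 = 0.437499
  w_C·p_C = 0.41 × 0.985029 = 0.403862
Sum: 0.122625 + 0.437499 + 0.403862 = 0.963986
P(Group A | x) ≈ 0.127

0.127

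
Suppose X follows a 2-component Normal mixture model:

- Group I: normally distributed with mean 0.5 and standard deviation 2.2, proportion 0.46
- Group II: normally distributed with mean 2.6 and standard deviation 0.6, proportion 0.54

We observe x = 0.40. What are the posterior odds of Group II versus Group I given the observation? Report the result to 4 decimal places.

0.0052

Only the two components matter; the odds are (π_i f_i(x)) / (π_j f_j(x)).
Evaluate each component's likelihood at the observed value:
  p_I = (1/(2.2·√(2π)))·exp(−(0.40−0.5)²/(2·2.2²)) = 0.181337·exp(-0.00103) = 0.18115
  p_II = (1/(0.6·√(2π)))·exp(−(0.40−2.6)²/(2·0.6²)) = 0.664904·exp(-6.72222) = 0.000800451
Posterior odds = (π_II·p_II) / (π_I·p_I) = (0.54·0.000800451) / (0.46·0.18115) = 0.000432244 / 0.0833291 ≈ 0.0052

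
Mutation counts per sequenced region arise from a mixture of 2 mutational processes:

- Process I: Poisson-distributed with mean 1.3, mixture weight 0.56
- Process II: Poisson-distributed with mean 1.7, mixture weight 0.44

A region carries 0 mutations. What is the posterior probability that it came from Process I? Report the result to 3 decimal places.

0.655

P(component k | x) = π_k·f_k(x) / marginal(x), where marginal(x) = Σ_j π_j·f_j(x).
Evaluate each component's likelihood at the observed value:
  p_I = e^(−1.3)·1.3^0/0! = 0.272532
  p_II = e^(−1.7)·1.7^0/0! = 0.182684
Weight by the priors:
  π_I·p_I = 0.56 × 0.272532 = 0.152618
  π_II·p_II = 0.44 × 0.182684 = 0.0803808
Marginal: 0.152618 + 0.0803808 = 0.232999
Responsibility of Process I: 0.152618 / 0.232999 ≈ 0.655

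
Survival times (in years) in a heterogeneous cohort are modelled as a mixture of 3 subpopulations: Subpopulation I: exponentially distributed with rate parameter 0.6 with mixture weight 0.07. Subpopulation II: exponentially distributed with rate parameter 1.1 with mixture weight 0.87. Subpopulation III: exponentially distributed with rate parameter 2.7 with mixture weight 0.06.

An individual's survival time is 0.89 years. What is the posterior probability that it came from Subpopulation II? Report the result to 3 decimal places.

0.902

Apply Bayes' rule: the posterior for each component is proportional to its prior times its likelihood at x.
Exponential densities:
  f_I = 0.351753
  f_II = 0.413255
  f_III = 0.244205
Unnormalised posteriors:
  w_I·f_I = 0.07 × 0.351753 = 0.0246227
  w_II·f_II = 0.87 × 0.413255 = 0.359532
  w_III·f_III = 0.06 × 0.244205 = 0.0146523
Marginal: 0.0246227 + 0.359532 + 0.0146523 = 0.398807
Responsibility of Subpopulation II: 0.359532 / 0.398807 ≈ 0.902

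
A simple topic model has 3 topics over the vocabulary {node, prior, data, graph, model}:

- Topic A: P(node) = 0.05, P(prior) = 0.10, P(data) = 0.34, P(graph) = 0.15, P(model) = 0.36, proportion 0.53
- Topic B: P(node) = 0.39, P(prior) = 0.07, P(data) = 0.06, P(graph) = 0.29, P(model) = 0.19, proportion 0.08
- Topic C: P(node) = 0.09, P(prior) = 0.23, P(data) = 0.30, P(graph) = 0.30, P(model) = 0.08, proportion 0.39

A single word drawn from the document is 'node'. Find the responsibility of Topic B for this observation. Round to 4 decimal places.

0.3362

By Bayes' theorem, P(k | x) = π_k f_k(x) / Σ_j π_j f_j(x).
Categorical probabilities:
  L_A = 0.05
  L_B = 0.39
  L_C = 0.09
Prior × likelihood for each component:
  π_A·L_A = 0.53 × 0.05 = 0.0265
  π_B·L_B = 0.08 × 0.39 = 0.0312
  π_C·L_C = 0.39 × 0.09 = 0.0351
Sum: 0.0265 + 0.0312 + 0.0351 = 0.0928
P(Topic B | x) ≈ 0.3362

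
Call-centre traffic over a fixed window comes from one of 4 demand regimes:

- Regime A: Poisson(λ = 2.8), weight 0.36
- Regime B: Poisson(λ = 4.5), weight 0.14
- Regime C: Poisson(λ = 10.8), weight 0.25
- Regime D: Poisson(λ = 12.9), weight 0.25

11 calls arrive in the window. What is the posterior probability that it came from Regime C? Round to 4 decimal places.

By Bayes' theorem, P(k | x) = π_k f_k(x) / Σ_j π_j f_j(x).
Poisson probabilities:
  f_A = 0.000126345
  f_B = 0.00426439
  f_C = 0.119159
  f_D = 0.103023
Multiply by the mixture weights:
  π_A·f_A = 0.36 × 0.000126345 = 4.54842e-05
  π_B·f_B = 0.14 × 0.00426439 = 0.000597014
  π_C·f_C = 0.25 × 0.119159 = 0.0297896
  π_D·f_D = 0.25 × 0.103023 = 0.0257556
Denominator: 4.54842e-05 + 0.000597014 + 0.0297896 + 0.0257556 = 0.0561878
P(Regime C | data) = 0.0297896 / 0.0561878 ≈ 0.5302

0.5302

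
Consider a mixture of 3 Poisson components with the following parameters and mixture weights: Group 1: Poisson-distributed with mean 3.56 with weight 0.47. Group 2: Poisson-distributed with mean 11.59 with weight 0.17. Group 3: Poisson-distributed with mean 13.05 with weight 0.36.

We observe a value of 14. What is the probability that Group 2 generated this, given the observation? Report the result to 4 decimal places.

0.2786

Apply Bayes' rule: the posterior for each component is proportional to its prior times its likelihood at x.
Evaluate each component's likelihood at the observed value:
  L_1 = e^(−3.56)·3.56^14/14! = 1.71318e-05
  L_2 = e^(−11.59)·11.59^14/14! = 0.0838082
  L_3 = e^(−13.05)·13.05^14/14! = 0.10247
Multiply by the mixture weights:
  w_1·L_1 = 0.47 × 1.71318e-05 = 8.05195e-06
  w_2·L_2 = 0.17 × 0.0838082 = 0.0142474
  w_3·L_3 = 0.36 × 0.10247 = 0.0368891
Marginal: 8.05195e-06 + 0.0142474 + 0.0368891 = 0.0511446
P(Group 2 | 14) ≈ 0.2786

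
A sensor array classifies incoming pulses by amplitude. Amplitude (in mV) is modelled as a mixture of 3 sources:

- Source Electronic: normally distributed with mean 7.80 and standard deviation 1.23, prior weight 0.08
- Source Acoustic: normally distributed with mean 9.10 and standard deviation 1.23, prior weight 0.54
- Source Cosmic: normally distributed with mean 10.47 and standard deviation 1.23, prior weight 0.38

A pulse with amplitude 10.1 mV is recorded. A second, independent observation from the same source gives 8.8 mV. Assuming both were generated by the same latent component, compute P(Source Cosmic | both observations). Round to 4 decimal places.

0.2720

P(component k | x) = P(Z=k)·f_k(x) / marginal(x), where marginal(x) = Σ_j P(Z=j)·f_j(x).
Since both observations come from the same component, the likelihood for component k is f_k(x₁)·f_k(x₂).
  p_Electronic = [0.0564584] × [0.233064] = 0.0131584
  p_Acoustic = [0.233064] × [0.314838] = 0.0733773
  p_Cosmic = [0.309996] × [0.129037] = 0.0400008
Multiply by the mixture weights:
  P(Z=Electronic)·p_Electronic = 0.08 × 0.0131584 = 0.00105267
  P(Z=Acoustic)·p_Acoustic = 0.54 × 0.0733773 = 0.0396237
  P(Z=Cosmic)·p_Cosmic = 0.38 × 0.0400008 = 0.0152003
Denominator: 0.00105267 + 0.0396237 + 0.0152003 = 0.0558767
So the posterior for Source Cosmic is 0.0152003 / 0.0558767 ≈ 0.2720.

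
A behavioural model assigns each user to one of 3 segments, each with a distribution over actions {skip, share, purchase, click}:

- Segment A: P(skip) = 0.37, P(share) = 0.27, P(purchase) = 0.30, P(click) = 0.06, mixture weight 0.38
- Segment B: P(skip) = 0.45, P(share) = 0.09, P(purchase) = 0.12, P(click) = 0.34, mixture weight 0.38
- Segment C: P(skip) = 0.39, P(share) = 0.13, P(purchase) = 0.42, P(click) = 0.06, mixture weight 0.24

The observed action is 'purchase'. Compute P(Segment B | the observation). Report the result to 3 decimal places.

Apply Bayes' rule: the posterior for each component is proportional to its prior times its likelihood at x.
Categorical probabilities:
  p_A = 0.3
  p_B = 0.12
  p_C = 0.42
Prior × likelihood for each component:
  π_A·p_A = 0.38 × 0.3 = 0.114
  π_B·p_B = 0.38 × 0.12 = 0.0456
  π_C·p_C = 0.24 × 0.42 = 0.1008
Marginal: 0.114 + 0.0456 + 0.1008 = 0.2604
Responsibility of Segment B: 0.0456 / 0.2604 ≈ 0.175

0.175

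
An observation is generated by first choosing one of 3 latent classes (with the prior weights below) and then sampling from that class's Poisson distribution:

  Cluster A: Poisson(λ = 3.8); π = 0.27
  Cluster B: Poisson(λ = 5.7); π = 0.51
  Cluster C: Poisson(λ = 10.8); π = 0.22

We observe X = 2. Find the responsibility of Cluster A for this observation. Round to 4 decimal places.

The responsibility of component k is w_k f_k(x) divided by Σ_j w_j f_j(x).
Component likelihoods at x = 2:
  f_A = 0.161517
  f_B = 0.0543552
  f_C = 0.0011897
Prior × likelihood for each component:
  w_A·f_A = 0.27 × 0.161517 = 0.0436096
  w_B·f_B = 0.51 × 0.0543552 = 0.0277212
  w_C·f_C = 0.22 × 0.0011897 = 0.000261734
Evidence: 0.0436096 + 0.0277212 + 0.000261734 = 0.0715925
P(Cluster A | x) = 0.0436096 / 0.0715925 ≈ 0.6091

0.6091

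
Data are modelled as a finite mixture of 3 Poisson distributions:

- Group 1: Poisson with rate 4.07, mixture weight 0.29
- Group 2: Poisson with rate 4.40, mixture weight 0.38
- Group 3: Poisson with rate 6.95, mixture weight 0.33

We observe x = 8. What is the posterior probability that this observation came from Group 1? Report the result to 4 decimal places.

The responsibility of component k is P(Z=k) f_k(x) divided by Σ_j P(Z=j) f_j(x).
Poisson probabilities:
  f_1 = e^(−4.07)·4.07^8/8! = 0.0318901
  f_2 = e^(−4.40)·4.40^8/8! = 0.0427765
  f_3 = e^(−6.95)·6.95^8/8! = 0.129423
Multiply by the mixture weights:
  P(Z=1)·f_1 = 0.29 × 0.0318901 = 0.00924814
  P(Z=2)·f_2 = 0.38 × 0.0427765 = 0.0162551
  P(Z=3)·f_3 = 0.33 × 0.129423 = 0.0427096
Normaliser: 0.00924814 + 0.0162551 + 0.0427096 = 0.0682128
Responsibility of Group 1: 0.00924814 / 0.0682128 ≈ 0.1356

0.1356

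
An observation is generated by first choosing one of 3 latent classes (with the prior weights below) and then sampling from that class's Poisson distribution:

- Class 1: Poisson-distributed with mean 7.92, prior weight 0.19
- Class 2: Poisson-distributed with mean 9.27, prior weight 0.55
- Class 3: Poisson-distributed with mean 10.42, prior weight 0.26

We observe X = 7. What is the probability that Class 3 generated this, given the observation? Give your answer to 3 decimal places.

By Bayes' theorem, P(k | x) = π_k f_k(x) / Σ_j π_j f_j(x).
Component likelihoods at x = 7:
  f_1 = e^(−7.92)·7.92^7/7! = 0.14094
  f_2 = e^(−9.27)·9.27^7/7! = 0.109956
  f_3 = e^(−10.42)·10.42^7/7! = 0.0789396
Weight by the priors:
  π_1·f_1 = 0.19 × 0.14094 = 0.0267785
  π_2·f_2 = 0.55 × 0.109956 = 0.0604756
  π_3·f_3 = 0.26 × 0.0789396 = 0.0205243
Sum: 0.0267785 + 0.0604756 + 0.0205243 = 0.107778
P(Class 3 | 7) = 0.0205243 / 0.107778 ≈ 0.190

0.190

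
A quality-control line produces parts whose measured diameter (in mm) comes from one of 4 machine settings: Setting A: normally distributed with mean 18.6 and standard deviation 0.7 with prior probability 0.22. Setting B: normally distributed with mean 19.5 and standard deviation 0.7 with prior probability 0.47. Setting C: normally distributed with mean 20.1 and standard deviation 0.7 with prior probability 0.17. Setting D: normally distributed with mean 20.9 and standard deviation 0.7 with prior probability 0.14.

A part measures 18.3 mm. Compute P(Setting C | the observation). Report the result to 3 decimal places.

0.020

Apply Bayes' rule: the posterior for each component is proportional to its prior times its likelihood at x.
Normal densities:
  f_A = (1/(0.7·√(2π)))·exp(−(18.3−18.6)²/(2·0.7²)) = 0.569918·exp(-0.09184) = 0.51991
  f_B = (1/(0.7·√(2π)))·exp(−(18.3−19.5)²/(2·0.7²)) = 0.569918·exp(-1.46939) = 0.131119
  f_C = (1/(0.7·√(2π)))·exp(−(18.3−20.1)²/(2·0.7²)) = 0.569918·exp(-3.30612) = 0.0208921
  f_D = (1/(0.7·√(2π)))·exp(−(18.3−20.9)²/(2·0.7²)) = 0.569918·exp(-6.89796) = 0.000575528
Unnormalised posteriors:
  π_A·f_A = 0.22 × 0.51991 = 0.11438
  π_B·f_B = 0.47 × 0.131119 = 0.0616258
  π_C·f_C = 0.17 × 0.0208921 = 0.00355165
  π_D·f_D = 0.14 × 0.000575528 = 8.05739e-05
Denominator: 0.11438 + 0.0616258 + 0.00355165 + 8.05739e-05 = 0.179638
Responsibility of Setting C: 0.00355165 / 0.179638 ≈ 0.020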